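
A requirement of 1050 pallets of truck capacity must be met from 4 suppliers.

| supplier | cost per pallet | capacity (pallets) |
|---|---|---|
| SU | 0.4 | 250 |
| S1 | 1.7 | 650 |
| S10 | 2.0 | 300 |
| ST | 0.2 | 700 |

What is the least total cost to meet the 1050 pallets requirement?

Use suppliers in increasing cost order.
ST (0.2): use full 700 ; 350 pallets to go.
SU (0.4): use full 250 ; 100 pallets to go.
Take 100 from S1 at 1.7 to finish.
S10: unused.
Cost = 700×0.2 + 250×0.4 + 100×1.7 = 410.

410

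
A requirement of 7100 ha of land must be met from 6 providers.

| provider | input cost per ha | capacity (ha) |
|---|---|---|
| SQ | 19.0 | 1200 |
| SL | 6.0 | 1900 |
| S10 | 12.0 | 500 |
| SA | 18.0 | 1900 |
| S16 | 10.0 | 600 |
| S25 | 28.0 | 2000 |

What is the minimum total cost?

108400

Use providers in increasing cost order.
Take 1900 from SL at 6.0 — need 5200 more.
S16 (10.0): use full 600 — 4600 ha to go.
S10 at 12.0: take all 500 ha — 4100 still needed.
SA (18.0): use full 1900 — 2200 ha to go.
SQ at 19.0: take all 1200 ha — 1000 still needed.
S25 (28.0): take the remaining 1000 — done.
Cost = 1900×6.0 + 600×10.0 + 500×12.0 + 1900×18.0 + 1200×19.0 + 1000×28.0 = 108400.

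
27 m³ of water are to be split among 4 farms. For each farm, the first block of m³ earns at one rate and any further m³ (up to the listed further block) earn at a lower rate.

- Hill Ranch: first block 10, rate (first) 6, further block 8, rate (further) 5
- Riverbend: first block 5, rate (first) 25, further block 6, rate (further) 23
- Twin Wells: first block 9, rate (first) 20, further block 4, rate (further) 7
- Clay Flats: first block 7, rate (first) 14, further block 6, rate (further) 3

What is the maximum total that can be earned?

Order all 8 blocks by rate: Riverbend/T1 25 > Riverbend/T2 23 > Twin Wells/T1 20 > Clay Flats/T1 14 > Twin Wells/T2 7 > Hill Ranch/T1 6 > Hill Ranch/T2 5 > Clay Flats/T2 3.
Riverbend T1 at 25: fill all 5 ; 22 left.
Fill Riverbend T2 block (6 at 23) ; 16 left.
Twin Wells T1 at 20: fill all 9 ; 7 left.
Fill Clay Flats T1 block (7 at 14) ; 0 left.
Total = 25×5 + 23×6 + 20×9 + 14×7 = 541.

541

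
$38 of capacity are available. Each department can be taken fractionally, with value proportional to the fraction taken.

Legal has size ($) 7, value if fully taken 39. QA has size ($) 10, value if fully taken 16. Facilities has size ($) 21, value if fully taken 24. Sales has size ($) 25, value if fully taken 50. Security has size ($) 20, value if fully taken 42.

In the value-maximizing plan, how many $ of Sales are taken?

Best value per unit of size first: Legal 39/7≈5.57, Security 42/20≈2.1, Sales 50/25≈2, QA 16/10≈1.6, Facilities 24/21≈1.14.
Legal: take in full, 7 $ for value 39 ; 31 left.
Security: take in full, 20 $ for value 42 ; 11 left.
Only 11 $ remain; take 11/25 of Sales for value 50×11/25 = 22.

11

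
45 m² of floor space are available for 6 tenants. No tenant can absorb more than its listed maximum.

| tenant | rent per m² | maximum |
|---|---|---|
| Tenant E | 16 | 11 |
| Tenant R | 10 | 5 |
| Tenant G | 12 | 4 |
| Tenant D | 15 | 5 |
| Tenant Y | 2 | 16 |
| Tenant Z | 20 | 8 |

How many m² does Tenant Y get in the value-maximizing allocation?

12

Rank by rent per m²: Tenant Z 20 > Tenant E 16 > Tenant D 15 > Tenant G 12 > Tenant R 10 > Tenant Y 2.
Tenant Z takes 8 to reach its cap of 8 ; 37 left.
Tenant E: +11 to 11 (cap) ; 26 left.
Give Tenant D 5 to hit its cap of 5 ; 21 left.
Tenant G: +4 to 4 (cap) ; 17 left.
Tenant R: +5 to 5 (cap) ; 12 left.
Tenant Y: +12 (room for 16) → 12. Pool exhausted.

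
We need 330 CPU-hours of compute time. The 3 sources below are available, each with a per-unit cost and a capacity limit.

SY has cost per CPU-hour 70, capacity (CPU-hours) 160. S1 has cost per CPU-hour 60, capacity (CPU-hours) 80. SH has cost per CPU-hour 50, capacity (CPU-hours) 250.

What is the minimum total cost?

17300

Fill from the cheapest source first.
SH (50): use full 250 ; 80 CPU-hours to go.
S1 (60): use full 80 ; 0 CPU-hours to go.
SY: unused.
Cost = 250×50 + 80×60 = 17300.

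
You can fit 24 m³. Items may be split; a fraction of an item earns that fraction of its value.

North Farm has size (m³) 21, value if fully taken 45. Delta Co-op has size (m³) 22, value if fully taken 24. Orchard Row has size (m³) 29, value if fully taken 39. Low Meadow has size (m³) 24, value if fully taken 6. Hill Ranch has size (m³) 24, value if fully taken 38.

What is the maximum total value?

49.75

Best value per unit of size first: North Farm 45/21≈2.14, Hill Ranch 38/24≈1.58, Orchard Row 39/29≈1.34, Delta Co-op 24/22≈1.09, Low Meadow 6/24≈0.25.
Take all of North Farm (21 m³, value 45) — 3 m³ left.
3 m³ left: a 3/24 share of Hill Ranch gives 38×3/24 = 4.75.
Total value = 49.75.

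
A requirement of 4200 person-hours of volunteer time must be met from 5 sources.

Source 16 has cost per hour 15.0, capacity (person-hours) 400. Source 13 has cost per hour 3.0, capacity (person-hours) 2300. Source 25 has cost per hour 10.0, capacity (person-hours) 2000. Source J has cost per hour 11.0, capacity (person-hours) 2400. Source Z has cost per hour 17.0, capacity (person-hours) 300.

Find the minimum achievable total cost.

Cheapest first:
Source 13 at 3.0: take all 2300 person-hours ; 1900 still needed.
Source 25 (10.0): take the remaining 1900 ; done.
Source J, Source 16, Source Z: unused.
Cost = 2300×3.0 + 1900×10.0 = 25900.

25900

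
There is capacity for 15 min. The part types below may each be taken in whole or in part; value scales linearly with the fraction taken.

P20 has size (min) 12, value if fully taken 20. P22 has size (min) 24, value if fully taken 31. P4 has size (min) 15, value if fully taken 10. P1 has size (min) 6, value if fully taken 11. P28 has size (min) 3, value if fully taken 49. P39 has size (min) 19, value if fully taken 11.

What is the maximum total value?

70

Sort by value density: P28 49/3≈16.3, P1 11/6≈1.83, P20 20/12≈1.67, P22 31/24≈1.29, P4 10/15≈0.667, P39 11/19≈0.579.
P28: take in full, 3 min for value 49 → 12 left.
P1: take in full, 6 min for value 11 → 6 left.
Fill the last 6 min with part of P20: 6/12 of it earns 10.
Total value = 70.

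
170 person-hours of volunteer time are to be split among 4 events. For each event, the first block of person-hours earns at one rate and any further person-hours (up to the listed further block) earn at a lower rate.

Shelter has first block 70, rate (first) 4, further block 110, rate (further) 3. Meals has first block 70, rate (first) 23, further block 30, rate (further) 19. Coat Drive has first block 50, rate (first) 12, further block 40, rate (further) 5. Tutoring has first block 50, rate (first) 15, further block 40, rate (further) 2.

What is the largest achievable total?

Rank every tier by rate: Meals/T1 23 > Meals/T2 19 > Tutoring/T1 15 > Coat Drive/T1 12 > Coat Drive/T2 5 > Shelter/T1 4 > Shelter/T2 3 > Tutoring/T2 2.
Meals T1 at 23: fill all 70 — 100 left.
Meals/T2 (19): +30 — 70 left.
Tutoring/T1 (15): +50 — 20 left.
20 remain; put them into Coat Drive T1 at 12.
Total = 23×70 + 19×30 + 15×50 + 12×20 = 3170.

3170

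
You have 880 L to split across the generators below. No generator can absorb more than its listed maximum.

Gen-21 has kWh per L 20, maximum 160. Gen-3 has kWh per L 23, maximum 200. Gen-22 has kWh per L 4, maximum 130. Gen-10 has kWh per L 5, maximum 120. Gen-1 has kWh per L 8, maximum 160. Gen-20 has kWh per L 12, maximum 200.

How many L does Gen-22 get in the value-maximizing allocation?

40

Highest kWh per L first: Gen-3 23 > Gen-21 20 > Gen-20 12 > Gen-1 8 > Gen-10 5 > Gen-22 4.
Gen-3: +200 to 200 (cap) — 680 left.
Gen-21 takes 160 to reach its cap of 160 — 520 left.
Give Gen-20 200 to hit its cap of 200 — 320 left.
Gen-1 takes 160 to reach its cap of 160 — 160 left.
Gen-10 takes 120 to reach its cap of 120 — 40 left.
Gen-22: +40 (room for 130) → 40. Pool exhausted.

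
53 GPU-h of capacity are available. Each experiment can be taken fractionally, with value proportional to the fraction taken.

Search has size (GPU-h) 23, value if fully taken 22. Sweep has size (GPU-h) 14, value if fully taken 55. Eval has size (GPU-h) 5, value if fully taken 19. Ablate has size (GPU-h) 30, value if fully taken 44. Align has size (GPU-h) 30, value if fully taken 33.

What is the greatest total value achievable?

Sort by value density: Sweep 55/14≈3.93, Eval 19/5≈3.8, Ablate 44/30≈1.47, Align 33/30≈1.1, Search 22/23≈0.957.
Sweep: take in full, 14 GPU-h for value 55 — 39 left.
All 5 GPU-h of Eval fit (value 19) — 34 remain.
All 30 GPU-h of Ablate fit (value 44) — 4 remain.
Fill the last 4 GPU-h with part of Align: 4/30 of it earns 4.4.
Total value = 122.4.

122.4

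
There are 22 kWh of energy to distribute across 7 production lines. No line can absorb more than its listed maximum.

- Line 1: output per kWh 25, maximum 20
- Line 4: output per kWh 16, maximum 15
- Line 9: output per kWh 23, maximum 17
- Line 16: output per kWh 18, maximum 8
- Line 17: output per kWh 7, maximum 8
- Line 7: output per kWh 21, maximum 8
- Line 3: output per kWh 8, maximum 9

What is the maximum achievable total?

Order the production lines by output per kWh: Line 1 25 > Line 9 23 > Line 7 21 > Line 16 18 > Line 4 16 > Line 3 8 > Line 17 7.
Line 1 takes 20 to reach its cap of 20 — 2 left.
Line 9 has room for 17 but only 2 remain, so it gets 2.
Total = 25×20 + 23×2 = 546.

546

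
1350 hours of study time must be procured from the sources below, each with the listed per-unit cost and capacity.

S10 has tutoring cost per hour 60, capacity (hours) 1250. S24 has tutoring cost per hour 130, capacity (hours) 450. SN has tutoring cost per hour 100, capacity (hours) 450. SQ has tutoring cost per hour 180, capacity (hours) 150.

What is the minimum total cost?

85000

Use sources in increasing cost order.
Take 1250 from S10 at 60 ; need 100 more.
Take 100 from SN at 100 to finish.
S24, SQ: unused.
Cost = 1250×60 + 100×100 = 85000.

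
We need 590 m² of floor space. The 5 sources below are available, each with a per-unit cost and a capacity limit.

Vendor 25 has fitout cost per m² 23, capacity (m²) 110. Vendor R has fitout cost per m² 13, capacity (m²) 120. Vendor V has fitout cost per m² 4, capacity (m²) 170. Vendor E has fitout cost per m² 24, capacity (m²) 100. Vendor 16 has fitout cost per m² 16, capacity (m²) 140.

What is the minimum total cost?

Fill from the cheapest source first.
Take 170 from Vendor V at 4 → need 420 more.
Take 120 from Vendor R at 13 → need 300 more.
Vendor 16 at 16: take all 140 m² → 160 still needed.
Take 110 from Vendor 25 at 23 → need 50 more.
Take 50 from Vendor E at 24 to finish.
Cost = 170×4 + 120×13 + 140×16 + 110×23 + 50×24 = 8210.

8210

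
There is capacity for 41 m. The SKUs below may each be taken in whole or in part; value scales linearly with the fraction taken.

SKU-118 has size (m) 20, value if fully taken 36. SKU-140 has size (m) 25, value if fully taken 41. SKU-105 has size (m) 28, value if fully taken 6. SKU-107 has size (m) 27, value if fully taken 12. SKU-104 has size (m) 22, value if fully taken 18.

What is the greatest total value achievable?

70.44

Sort by value density: SKU-118 36/20≈1.8, SKU-140 41/25≈1.64, SKU-104 18/22≈0.818, SKU-107 12/27≈0.444, SKU-105 6/28≈0.214.
SKU-118: take in full, 20 m for value 36 ; 21 left.
Only 21 m remain; take 21/25 of SKU-140 for value 41×21/25 = 34.44.
Total value = 70.44.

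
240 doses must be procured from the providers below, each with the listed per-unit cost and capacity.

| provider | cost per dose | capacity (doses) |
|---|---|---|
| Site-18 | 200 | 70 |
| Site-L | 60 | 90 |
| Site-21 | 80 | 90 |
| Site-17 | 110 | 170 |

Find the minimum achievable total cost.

19200

Use providers in increasing cost order.
Site-L (60): use full 90 — 150 doses to go.
Take 90 from Site-21 at 80 — need 60 more.
Site-17 at 110: take 60 of its 170 — requirement met.
Site-18: unused.
Cost = 90×60 + 90×80 + 60×110 = 19200.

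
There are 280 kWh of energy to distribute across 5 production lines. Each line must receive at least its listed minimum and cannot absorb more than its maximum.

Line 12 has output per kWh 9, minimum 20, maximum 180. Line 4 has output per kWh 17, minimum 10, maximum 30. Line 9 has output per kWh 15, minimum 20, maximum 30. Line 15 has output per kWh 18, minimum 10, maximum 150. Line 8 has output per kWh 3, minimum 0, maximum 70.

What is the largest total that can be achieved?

4290

Meeting every minimum uses 20+10+20+10+0 = 60 kWh, leaving 220.
Order the production lines by output per kWh: Line 15 18 > Line 4 17 > Line 9 15 > Line 12 9 > Line 8 3.
Line 15: +140 to 150 (cap) → 80 left.
Give Line 4 20 more to hit its cap of 30 → 60 left.
Line 9: +10 to 30 (cap) → 50 left.
Only 50 left; Line 12 takes them to reach 70.
Total = 9×70 + 17×30 + 15×30 + 18×150 = 4290.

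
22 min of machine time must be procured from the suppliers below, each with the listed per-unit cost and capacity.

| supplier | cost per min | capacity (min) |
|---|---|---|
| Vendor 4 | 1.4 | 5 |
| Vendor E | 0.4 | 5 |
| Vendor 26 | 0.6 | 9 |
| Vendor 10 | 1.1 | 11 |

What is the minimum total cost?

Use suppliers in increasing cost order.
Take 5 from Vendor E at 0.4 — need 17 more.
Take 9 from Vendor 26 at 0.6 — need 8 more.
Vendor 10 at 1.1: take 8 of its 11 — requirement met.
Vendor 4: unused.
Cost = 5×0.4 + 9×0.6 + 8×1.1 = 16.2.

16.2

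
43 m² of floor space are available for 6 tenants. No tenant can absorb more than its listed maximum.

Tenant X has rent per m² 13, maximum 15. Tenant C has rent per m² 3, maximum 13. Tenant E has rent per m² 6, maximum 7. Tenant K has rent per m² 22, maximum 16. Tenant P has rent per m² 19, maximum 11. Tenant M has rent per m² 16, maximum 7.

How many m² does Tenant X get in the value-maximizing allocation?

Rank by rent per m²: Tenant K 22 > Tenant P 19 > Tenant M 16 > Tenant X 13 > Tenant E 6 > Tenant C 3.
Tenant K: +16 to 16 (cap) ; 27 left.
Tenant P takes 11 to reach its cap of 11 ; 16 left.
Give Tenant M 7 to hit its cap of 7 ; 9 left.
Tenant X has room for 15 but only 9 remain, so it gets 9.

9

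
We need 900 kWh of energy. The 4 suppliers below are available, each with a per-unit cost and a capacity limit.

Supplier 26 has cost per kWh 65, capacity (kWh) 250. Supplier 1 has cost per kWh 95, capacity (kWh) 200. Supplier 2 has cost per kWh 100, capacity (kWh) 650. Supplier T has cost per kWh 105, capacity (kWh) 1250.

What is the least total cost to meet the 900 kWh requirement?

80250

Fill from the cheapest supplier first.
Supplier 26 (65): use full 250 ; 650 kWh to go.
Supplier 1 (95): use full 200 ; 450 kWh to go.
Supplier 2 at 100: take 450 of its 650 ; requirement met.
Supplier T: unused.
Cost = 250×65 + 200×95 + 450×100 = 80250.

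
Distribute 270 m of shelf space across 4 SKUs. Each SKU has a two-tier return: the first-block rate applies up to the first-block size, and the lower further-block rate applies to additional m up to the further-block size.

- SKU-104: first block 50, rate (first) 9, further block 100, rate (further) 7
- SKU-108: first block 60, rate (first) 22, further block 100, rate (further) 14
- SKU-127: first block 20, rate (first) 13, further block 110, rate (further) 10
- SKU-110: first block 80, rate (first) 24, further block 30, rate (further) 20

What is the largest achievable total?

5240

Rank every tier by rate: SKU-110/tier1 24 > SKU-108/tier1 22 > SKU-110/tier2 20 > SKU-108/tier2 14 > SKU-127/tier1 13 > SKU-127/tier2 10 > SKU-104/tier1 9 > SKU-104/tier2 7.
SKU-110 tier1 at 24: fill all 80 — 190 left.
SKU-108/tier1 (22): +60 — 130 left.
SKU-110/tier2 (20): +30 — 100 left.
SKU-108/tier2 (14): +100 — 0 left.
Total = 24×80 + 22×60 + 20×30 + 14×100 = 5240.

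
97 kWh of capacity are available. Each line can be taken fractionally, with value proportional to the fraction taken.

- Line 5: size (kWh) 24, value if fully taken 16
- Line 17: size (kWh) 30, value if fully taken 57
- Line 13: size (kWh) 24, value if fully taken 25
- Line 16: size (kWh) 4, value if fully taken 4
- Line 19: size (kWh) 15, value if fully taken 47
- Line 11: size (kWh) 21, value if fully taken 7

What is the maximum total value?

Rank by value-to-size ratio: Line 19 47/15≈3.13, Line 17 57/30≈1.9, Line 13 25/24≈1.04, Line 16 4/4≈1, Line 5 16/24≈0.667, Line 11 7/21≈0.333.
Take all of Line 19 (15 kWh, value 47) → 82 kWh left.
Take all of Line 17 (30 kWh, value 57) → 52 kWh left.
All 24 kWh of Line 13 fit (value 25) → 28 remain.
Line 16: take in full, 4 kWh for value 4 → 24 left.
Take all of Line 5 (24 kWh, value 16) → 0 kWh left.
Total value = 149.

149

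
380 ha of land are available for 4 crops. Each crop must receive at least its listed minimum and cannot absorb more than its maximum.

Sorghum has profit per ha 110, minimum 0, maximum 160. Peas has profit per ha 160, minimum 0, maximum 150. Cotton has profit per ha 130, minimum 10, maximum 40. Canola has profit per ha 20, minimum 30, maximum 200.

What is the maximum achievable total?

47400

Meeting every minimum uses 0+0+10+30 = 40 ha, leaving 340.
Highest profit per ha first: Peas 160 > Cotton 130 > Sorghum 110 > Canola 20.
Peas takes 150 more to reach its cap of 150 — 190 left.
Give Cotton 30 more to hit its cap of 40 — 160 left.
Sorghum takes 160 more to reach its cap of 160 — 0 left.
Total = 110×160 + 160×150 + 130×40 + 20×30 = 47400.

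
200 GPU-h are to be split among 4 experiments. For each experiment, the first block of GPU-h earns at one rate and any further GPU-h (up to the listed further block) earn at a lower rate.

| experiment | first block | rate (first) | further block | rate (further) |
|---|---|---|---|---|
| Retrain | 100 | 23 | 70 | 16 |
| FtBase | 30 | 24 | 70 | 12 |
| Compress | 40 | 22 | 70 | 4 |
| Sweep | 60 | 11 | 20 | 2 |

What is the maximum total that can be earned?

Order all 8 blocks by rate: FtBase/T1 24 > Retrain/T1 23 > Compress/T1 22 > Retrain/T2 16 > FtBase/T2 12 > Sweep/T1 11 > Compress/T2 4 > Sweep/T2 2.
Fill FtBase T1 block (30 at 24) → 170 left.
Fill Retrain T1 block (100 at 23) → 70 left.
Compress/T1 (22): +40 → 30 left.
Retrain/T2: +30 of 70 at 16; pool empty.
Total = 24×30 + 23×100 + 22×40 + 16×30 = 4380.

4380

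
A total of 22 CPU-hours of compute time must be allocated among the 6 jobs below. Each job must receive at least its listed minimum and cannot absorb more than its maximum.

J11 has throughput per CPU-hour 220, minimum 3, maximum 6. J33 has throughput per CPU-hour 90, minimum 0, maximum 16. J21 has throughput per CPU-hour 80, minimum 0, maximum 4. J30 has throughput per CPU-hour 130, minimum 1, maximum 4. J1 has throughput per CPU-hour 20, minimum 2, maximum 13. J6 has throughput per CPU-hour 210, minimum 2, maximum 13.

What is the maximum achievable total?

4220

Meeting every minimum uses 3+0+0+1+2+2 = 8 CPU-hours, leaving 14.
Highest throughput per CPU-hour first: J11 220 > J6 210 > J30 130 > J33 90 > J21 80 > J1 20.
J11 takes 3 more to reach its cap of 6 — 11 left.
J6 takes 11 more to reach its cap of 13 — 0 left.
Total = 220×6 + 130×1 + 20×2 + 210×13 = 4220.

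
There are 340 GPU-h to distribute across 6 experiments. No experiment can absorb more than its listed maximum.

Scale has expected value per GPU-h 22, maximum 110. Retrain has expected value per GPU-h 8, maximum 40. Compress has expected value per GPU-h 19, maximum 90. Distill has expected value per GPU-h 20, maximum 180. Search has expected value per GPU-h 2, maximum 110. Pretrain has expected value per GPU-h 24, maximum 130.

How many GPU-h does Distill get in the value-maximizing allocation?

Order the experiments by expected value per GPU-h: Pretrain 24 > Scale 22 > Distill 20 > Compress 19 > Retrain 8 > Search 2.
Pretrain takes 130 to reach its cap of 130 → 210 left.
Scale: +110 to 110 (cap) → 100 left.
Only 100 left; Distill takes them to reach 100.

100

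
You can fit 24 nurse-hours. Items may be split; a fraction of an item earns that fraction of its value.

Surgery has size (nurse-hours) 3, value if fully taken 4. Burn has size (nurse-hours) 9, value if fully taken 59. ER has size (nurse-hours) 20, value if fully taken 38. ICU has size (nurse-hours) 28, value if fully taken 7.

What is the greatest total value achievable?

Sort by value density: Burn 59/9≈6.56, ER 38/20≈1.9, Surgery 4/3≈1.33, ICU 7/28≈0.25.
Burn: take in full, 9 nurse-hours for value 59 — 15 left.
15 nurse-hours left: a 15/20 share of ER gives 38×15/20 = 28.5.
Total value = 87.5.

87.5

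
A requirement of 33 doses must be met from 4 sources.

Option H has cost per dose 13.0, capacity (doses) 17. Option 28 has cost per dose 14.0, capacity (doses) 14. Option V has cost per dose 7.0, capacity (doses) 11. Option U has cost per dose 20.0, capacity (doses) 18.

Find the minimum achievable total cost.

Cheapest first:
Option V (7.0): use full 11 — 22 doses to go.
Option H (13.0): use full 17 — 5 doses to go.
Option 28 (14.0): take the remaining 5 — done.
Option U: unused.
Cost = 11×7.0 + 17×13.0 + 5×14.0 = 368.

368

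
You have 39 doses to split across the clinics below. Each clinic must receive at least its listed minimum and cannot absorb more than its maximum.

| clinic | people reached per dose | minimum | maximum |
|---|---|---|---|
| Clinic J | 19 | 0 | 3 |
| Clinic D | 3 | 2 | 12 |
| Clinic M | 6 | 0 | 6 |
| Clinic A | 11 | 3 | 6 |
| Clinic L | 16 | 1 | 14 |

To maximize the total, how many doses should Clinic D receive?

10

Meeting every minimum uses 0+2+0+3+1 = 6 doses, leaving 33.
Order the clinics by people reached per dose: Clinic J 19 > Clinic L 16 > Clinic A 11 > Clinic M 6 > Clinic D 3.
Clinic J: +3 to 3 (cap) — 30 left.
Clinic L takes 13 more to reach its cap of 14 — 17 left.
Clinic A: +3 to 6 (cap) — 14 left.
Clinic M takes 6 more to reach its cap of 6 — 8 left.
Only 8 left; Clinic D takes them to reach 10.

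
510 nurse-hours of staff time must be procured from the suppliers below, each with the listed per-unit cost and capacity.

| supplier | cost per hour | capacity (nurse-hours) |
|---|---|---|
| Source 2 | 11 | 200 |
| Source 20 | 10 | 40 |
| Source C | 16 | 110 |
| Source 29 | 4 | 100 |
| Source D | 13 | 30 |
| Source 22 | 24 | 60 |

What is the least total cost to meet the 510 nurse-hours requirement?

Fill from the cheapest supplier first.
Source 29 at 4: take all 100 nurse-hours ; 410 still needed.
Source 20 at 10: take all 40 nurse-hours ; 370 still needed.
Source 2 (11): use full 200 ; 170 nurse-hours to go.
Take 30 from Source D at 13 ; need 140 more.
Source C at 16: take all 110 nurse-hours ; 30 still needed.
Source 22 at 24: take 30 of its 60 ; requirement met.
Cost = 100×4 + 40×10 + 200×11 + 30×13 + 110×16 + 30×24 = 5870.

5870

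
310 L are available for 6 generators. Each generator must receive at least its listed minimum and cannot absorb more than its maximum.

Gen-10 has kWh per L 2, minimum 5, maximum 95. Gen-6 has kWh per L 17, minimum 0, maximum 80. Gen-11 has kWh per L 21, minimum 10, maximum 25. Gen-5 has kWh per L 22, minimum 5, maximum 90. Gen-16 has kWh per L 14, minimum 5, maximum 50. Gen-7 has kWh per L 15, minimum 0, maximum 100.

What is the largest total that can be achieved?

5515

Meeting every minimum uses 5+0+10+5+5+0 = 25 L, leaving 285.
Order the generators by kWh per L: Gen-5 22 > Gen-11 21 > Gen-6 17 > Gen-7 15 > Gen-16 14 > Gen-10 2.
Gen-5 takes 85 more to reach its cap of 90 ; 200 left.
Give Gen-11 15 more to hit its cap of 25 ; 185 left.
Gen-6: +80 to 80 (cap) ; 105 left.
Give Gen-7 100 more to hit its cap of 100 ; 5 left.
Gen-16: +5 (room for 45) → 10. Pool exhausted.
Total = 2×5 + 17×80 + 21×25 + 22×90 + 14×10 + 15×100 = 5515.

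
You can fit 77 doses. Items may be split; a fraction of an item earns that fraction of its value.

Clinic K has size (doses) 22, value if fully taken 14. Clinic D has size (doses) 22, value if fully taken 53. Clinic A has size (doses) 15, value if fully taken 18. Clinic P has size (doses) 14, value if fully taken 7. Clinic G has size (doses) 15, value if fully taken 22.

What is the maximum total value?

108.5

Best value per unit of size first: Clinic D 53/22≈2.41, Clinic G 22/15≈1.47, Clinic A 18/15≈1.2, Clinic K 14/22≈0.636, Clinic P 7/14≈0.5.
Take all of Clinic D (22 doses, value 53) ; 55 doses left.
Take all of Clinic G (15 doses, value 22) ; 40 doses left.
All 15 doses of Clinic A fit (value 18) ; 25 remain.
Clinic K: take in full, 22 doses for value 14 ; 3 left.
Fill the last 3 doses with part of Clinic P: 3/14 of it earns 1.5.
Total value = 108.5.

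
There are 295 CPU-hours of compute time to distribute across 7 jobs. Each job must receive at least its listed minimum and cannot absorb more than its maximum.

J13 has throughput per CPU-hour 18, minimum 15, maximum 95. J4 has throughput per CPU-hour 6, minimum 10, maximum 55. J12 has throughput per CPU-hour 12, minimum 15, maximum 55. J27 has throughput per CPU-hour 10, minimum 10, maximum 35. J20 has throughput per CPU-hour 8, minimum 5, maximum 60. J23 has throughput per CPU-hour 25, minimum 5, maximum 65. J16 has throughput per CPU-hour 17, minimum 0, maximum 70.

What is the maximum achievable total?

5205

Meeting every minimum uses 15+10+15+10+5+5+0 = 60 CPU-hours, leaving 235.
Order the jobs by throughput per CPU-hour: J23 25 > J13 18 > J16 17 > J12 12 > J27 10 > J20 8 > J4 6.
J23: +60 to 65 (cap) — 175 left.
J13: +80 to 95 (cap) — 95 left.
Give J16 70 more to hit its cap of 70 — 25 left.
Only 25 left; J12 takes them to reach 40.
Total = 18×95 + 6×10 + 12×40 + 10×10 + 8×5 + 25×65 + 17×70 = 5205.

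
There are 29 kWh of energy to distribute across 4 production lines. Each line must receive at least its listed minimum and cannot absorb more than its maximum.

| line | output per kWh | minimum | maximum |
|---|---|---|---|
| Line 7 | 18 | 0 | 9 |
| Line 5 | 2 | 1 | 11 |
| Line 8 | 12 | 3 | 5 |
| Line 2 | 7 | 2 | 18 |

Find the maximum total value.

Meeting every minimum uses 0+1+3+2 = 6 kWh, leaving 23.
Order the production lines by output per kWh: Line 7 18 > Line 8 12 > Line 2 7 > Line 5 2.
Line 7 takes 9 more to reach its cap of 9 → 14 left.
Line 8: +2 to 5 (cap) → 12 left.
Line 2: +12 (room for 16) → 14. Pool exhausted.
Total = 18×9 + 2×1 + 12×5 + 7×14 = 322.

322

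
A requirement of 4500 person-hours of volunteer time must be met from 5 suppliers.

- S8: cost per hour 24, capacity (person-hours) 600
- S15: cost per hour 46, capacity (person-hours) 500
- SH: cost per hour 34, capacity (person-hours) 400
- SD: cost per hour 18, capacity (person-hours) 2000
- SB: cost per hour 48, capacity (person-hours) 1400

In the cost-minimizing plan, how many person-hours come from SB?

1000

Use suppliers in increasing cost order.
SD at 18: take all 2000 person-hours → 2500 still needed.
S8 (24): use full 600 → 1900 person-hours to go.
SH at 34: take all 400 person-hours → 1500 still needed.
S15 (46): use full 500 → 1000 person-hours to go.
SB at 48: take 1000 of its 1400 → requirement met.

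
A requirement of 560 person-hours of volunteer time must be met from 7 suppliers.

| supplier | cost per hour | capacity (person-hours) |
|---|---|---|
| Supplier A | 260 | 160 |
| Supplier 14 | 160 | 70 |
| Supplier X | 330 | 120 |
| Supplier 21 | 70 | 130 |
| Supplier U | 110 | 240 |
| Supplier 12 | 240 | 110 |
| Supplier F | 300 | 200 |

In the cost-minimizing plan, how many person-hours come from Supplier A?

10

Cheapest first:
Supplier 21 (70): use full 130 ; 430 person-hours to go.
Supplier U at 110: take all 240 person-hours ; 190 still needed.
Supplier 14 (160): use full 70 ; 120 person-hours to go.
Supplier 12 at 240: take all 110 person-hours ; 10 still needed.
Supplier A at 260: take 10 of its 160 ; requirement met.
Supplier F, Supplier X: unused.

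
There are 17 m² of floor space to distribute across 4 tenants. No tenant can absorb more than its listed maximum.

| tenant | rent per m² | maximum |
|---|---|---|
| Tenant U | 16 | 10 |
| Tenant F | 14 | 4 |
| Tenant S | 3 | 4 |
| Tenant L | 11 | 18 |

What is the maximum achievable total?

Rank by rent per m²: Tenant U 16 > Tenant F 14 > Tenant L 11 > Tenant S 3.
Tenant U takes 10 to reach its cap of 10 → 7 left.
Give Tenant F 4 to hit its cap of 4 → 3 left.
Tenant L has room for 18 but only 3 remain, so it gets 3.
Total = 16×10 + 14×4 + 11×3 = 249.

249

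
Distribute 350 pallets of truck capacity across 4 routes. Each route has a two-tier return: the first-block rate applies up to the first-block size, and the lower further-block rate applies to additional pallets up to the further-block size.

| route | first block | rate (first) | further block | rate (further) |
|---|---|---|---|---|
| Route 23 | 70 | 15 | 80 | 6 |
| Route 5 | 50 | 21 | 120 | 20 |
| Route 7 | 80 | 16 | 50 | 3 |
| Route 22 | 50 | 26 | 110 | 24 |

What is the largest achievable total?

7710

Order all 8 blocks by rate: Route 22/first 26 > Route 22/second 24 > Route 5/first 21 > Route 5/second 20 > Route 7/first 16 > Route 23/first 15 > Route 23/second 6 > Route 7/second 3.
Fill Route 22 first block (50 at 26) — 300 left.
Route 22/second (24): +110 — 190 left.
Fill Route 5 first block (50 at 21) — 140 left.
Fill Route 5 second block (120 at 20) — 20 left.
Route 7 first at 16: only 20 left, fill 20.
Total = 26×50 + 24×110 + 21×50 + 20×120 + 16×20 = 7710.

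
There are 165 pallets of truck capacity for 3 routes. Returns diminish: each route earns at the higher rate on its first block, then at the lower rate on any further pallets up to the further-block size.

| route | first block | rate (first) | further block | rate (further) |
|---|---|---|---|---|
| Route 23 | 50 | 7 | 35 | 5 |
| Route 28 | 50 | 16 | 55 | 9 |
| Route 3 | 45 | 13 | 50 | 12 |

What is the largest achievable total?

Rank every tier by rate: Route 28/first 16 > Route 3/first 13 > Route 3/second 12 > Route 28/second 9 > Route 23/first 7 > Route 23/second 5.
Fill Route 28 first block (50 at 16) → 115 left.
Route 3 first at 13: fill all 45 → 70 left.
Fill Route 3 second block (50 at 12) → 20 left.
Route 28/second: +20 of 55 at 9; pool empty.
Total = 16×50 + 13×45 + 12×50 + 9×20 = 2165.

2165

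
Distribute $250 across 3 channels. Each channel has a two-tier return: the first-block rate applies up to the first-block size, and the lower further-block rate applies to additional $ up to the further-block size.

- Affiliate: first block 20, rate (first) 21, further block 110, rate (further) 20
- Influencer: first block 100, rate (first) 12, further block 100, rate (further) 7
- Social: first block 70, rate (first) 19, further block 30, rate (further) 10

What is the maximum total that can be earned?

Treat each block as its own option and order by rate: Affiliate/first 21 > Affiliate/second 20 > Social/first 19 > Influencer/first 12 > Social/second 10 > Influencer/second 7.
Affiliate first at 21: fill all 20 → 230 left.
Fill Affiliate second block (110 at 20) → 120 left.
Social first at 19: fill all 70 → 50 left.
50 remain; put them into Influencer first at 12.
Total = 21×20 + 20×110 + 19×70 + 12×50 = 4550.

4550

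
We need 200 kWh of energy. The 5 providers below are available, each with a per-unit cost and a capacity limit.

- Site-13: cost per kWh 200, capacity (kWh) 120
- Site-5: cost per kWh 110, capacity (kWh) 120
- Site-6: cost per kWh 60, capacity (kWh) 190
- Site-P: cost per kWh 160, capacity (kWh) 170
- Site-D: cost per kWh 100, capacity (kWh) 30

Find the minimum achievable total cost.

12400

Use providers in increasing cost order.
Site-6 (60): use full 190 — 10 kWh to go.
Take 10 from Site-D at 100 to finish.
Site-5, Site-P, Site-13: unused.
Cost = 190×60 + 10×100 = 12400.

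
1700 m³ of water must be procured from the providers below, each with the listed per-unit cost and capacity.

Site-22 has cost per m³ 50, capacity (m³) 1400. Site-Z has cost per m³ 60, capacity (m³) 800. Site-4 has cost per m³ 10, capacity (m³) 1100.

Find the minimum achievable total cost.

Cheapest first:
Take 1100 from Site-4 at 10 — need 600 more.
Site-22 (50): take the remaining 600 — done.
Site-Z: unused.
Cost = 1100×10 + 600×50 = 41000.

41000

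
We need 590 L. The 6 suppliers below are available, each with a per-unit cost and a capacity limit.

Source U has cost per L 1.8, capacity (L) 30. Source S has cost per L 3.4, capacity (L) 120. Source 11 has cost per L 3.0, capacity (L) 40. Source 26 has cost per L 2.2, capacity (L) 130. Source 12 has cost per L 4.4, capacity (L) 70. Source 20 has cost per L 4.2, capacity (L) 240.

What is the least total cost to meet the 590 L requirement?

Use suppliers in increasing cost order.
Source U (1.8): use full 30 — 560 L to go.
Source 26 at 2.2: take all 130 L — 430 still needed.
Take 40 from Source 11 at 3.0 — need 390 more.
Take 120 from Source S at 3.4 — need 270 more.
Source 20 (4.2): use full 240 — 30 L to go.
Source 12 (4.4): take the remaining 30 — done.
Cost = 30×1.8 + 130×2.2 + 40×3.0 + 120×3.4 + 240×4.2 + 30×4.4 = 2008.

2008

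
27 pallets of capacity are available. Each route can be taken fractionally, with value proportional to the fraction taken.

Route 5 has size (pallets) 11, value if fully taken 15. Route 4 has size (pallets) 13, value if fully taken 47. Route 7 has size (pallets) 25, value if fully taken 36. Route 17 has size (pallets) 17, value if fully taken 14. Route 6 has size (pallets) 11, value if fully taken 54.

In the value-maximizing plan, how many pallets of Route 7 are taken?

Best value per unit of size first: Route 6 54/11≈4.91, Route 4 47/13≈3.62, Route 7 36/25≈1.44, Route 5 15/11≈1.36, Route 17 14/17≈0.824.
Route 6: take in full, 11 pallets for value 54 ; 16 left.
Take all of Route 4 (13 pallets, value 47) ; 3 pallets left.
3 pallets left: a 3/25 share of Route 7 gives 36×3/25 = 4.32.

3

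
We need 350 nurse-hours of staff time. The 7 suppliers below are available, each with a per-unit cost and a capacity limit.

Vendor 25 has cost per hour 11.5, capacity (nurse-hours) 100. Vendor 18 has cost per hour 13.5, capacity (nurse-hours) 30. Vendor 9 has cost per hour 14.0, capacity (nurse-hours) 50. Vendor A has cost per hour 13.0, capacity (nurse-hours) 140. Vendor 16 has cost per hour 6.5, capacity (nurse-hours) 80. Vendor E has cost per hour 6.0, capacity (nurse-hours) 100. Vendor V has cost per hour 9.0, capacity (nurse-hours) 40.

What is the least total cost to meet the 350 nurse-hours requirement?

Use suppliers in increasing cost order.
Vendor E at 6.0: take all 100 nurse-hours ; 250 still needed.
Vendor 16 (6.5): use full 80 ; 170 nurse-hours to go.
Vendor V (9.0): use full 40 ; 130 nurse-hours to go.
Vendor 25 at 11.5: take all 100 nurse-hours ; 30 still needed.
Take 30 from Vendor A at 13.0 to finish.
Vendor 18, Vendor 9: unused.
Cost = 100×6.0 + 80×6.5 + 40×9.0 + 100×11.5 + 30×13.0 = 3020.

3020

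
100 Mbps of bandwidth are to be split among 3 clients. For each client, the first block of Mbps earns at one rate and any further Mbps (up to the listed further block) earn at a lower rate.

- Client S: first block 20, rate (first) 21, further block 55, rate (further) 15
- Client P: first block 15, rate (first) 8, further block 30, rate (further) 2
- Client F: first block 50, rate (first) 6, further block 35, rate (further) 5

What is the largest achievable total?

Order all 6 blocks by rate: Client S/tier1 21 > Client S/tier2 15 > Client P/tier1 8 > Client F/tier1 6 > Client F/tier2 5 > Client P/tier2 2.
Client S tier1 at 21: fill all 20 → 80 left.
Client S tier2 at 15: fill all 55 → 25 left.
Client P/tier1 (8): +15 → 10 left.
Client F/tier1: +10 of 50 at 6; pool empty.
Total = 21×20 + 15×55 + 8×15 + 6×10 = 1425.

1425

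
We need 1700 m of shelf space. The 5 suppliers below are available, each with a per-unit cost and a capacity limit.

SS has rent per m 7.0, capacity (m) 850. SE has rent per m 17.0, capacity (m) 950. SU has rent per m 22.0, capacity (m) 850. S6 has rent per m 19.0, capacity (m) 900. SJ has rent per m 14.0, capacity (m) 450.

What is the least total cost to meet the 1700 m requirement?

Cheapest first:
SS at 7.0: take all 850 m ; 850 still needed.
SJ at 14.0: take all 450 m ; 400 still needed.
Take 400 from SE at 17.0 to finish.
S6, SU: unused.
Cost = 850×7.0 + 450×14.0 + 400×17.0 = 19050.

19050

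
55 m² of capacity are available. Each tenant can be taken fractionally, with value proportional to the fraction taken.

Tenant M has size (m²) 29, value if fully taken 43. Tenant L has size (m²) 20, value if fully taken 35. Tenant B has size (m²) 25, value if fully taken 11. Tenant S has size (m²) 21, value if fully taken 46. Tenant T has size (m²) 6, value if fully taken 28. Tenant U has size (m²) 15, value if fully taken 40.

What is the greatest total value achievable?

Best value per unit of size first: Tenant T 28/6≈4.67, Tenant U 40/15≈2.67, Tenant S 46/21≈2.19, Tenant L 35/20≈1.75, Tenant M 43/29≈1.48, Tenant B 11/25≈0.44.
Tenant T: take in full, 6 m² for value 28 — 49 left.
Tenant U: take in full, 15 m² for value 40 — 34 left.
All 21 m² of Tenant S fit (value 46) — 13 remain.
13 m² left: a 13/20 share of Tenant L gives 35×13/20 = 22.75.
Total value = 136.75.

136.75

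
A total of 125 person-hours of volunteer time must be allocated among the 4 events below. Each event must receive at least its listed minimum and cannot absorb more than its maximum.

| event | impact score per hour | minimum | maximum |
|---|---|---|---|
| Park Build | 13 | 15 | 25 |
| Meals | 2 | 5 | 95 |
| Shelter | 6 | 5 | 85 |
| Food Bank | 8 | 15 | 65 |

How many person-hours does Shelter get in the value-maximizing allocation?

30

Meeting every minimum uses 15+5+5+15 = 40 person-hours, leaving 85.
Rank by impact score per hour: Park Build 13 > Food Bank 8 > Shelter 6 > Meals 2.
Park Build: +10 to 25 (cap) — 75 left.
Food Bank takes 50 more to reach its cap of 65 — 25 left.
Only 25 left; Shelter takes them to reach 30.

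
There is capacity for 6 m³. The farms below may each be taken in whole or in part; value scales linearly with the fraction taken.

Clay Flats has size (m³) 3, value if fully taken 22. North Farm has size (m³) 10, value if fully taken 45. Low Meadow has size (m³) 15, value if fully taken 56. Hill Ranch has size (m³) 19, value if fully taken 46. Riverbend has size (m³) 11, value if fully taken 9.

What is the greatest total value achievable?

35.5

Sort by value density: Clay Flats 22/3≈7.33, North Farm 45/10≈4.5, Low Meadow 56/15≈3.73, Hill Ranch 46/19≈2.42, Riverbend 9/11≈0.818.
Take all of Clay Flats (3 m³, value 22) — 3 m³ left.
3 m³ left: a 3/10 share of North Farm gives 45×3/10 = 13.5.
Total value = 35.5.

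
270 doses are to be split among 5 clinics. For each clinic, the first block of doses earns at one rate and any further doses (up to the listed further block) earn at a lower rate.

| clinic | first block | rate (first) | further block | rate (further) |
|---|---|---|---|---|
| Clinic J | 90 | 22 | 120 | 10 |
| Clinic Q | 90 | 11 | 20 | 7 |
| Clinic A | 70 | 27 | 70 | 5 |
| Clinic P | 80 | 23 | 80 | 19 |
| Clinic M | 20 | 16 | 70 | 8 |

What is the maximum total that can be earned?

6280

Treat each block as its own option and order by rate: Clinic A/T1 27 > Clinic P/T1 23 > Clinic J/T1 22 > Clinic P/T2 19 > Clinic M/T1 16 > Clinic Q/T1 11 > Clinic J/T2 10 > Clinic M/T2 8 > Clinic Q/T2 7 > Clinic A/T2 5.
Clinic A T1 at 27: fill all 70 → 200 left.
Fill Clinic P T1 block (80 at 23) → 120 left.
Clinic J T1 at 22: fill all 90 → 30 left.
Clinic P/T2: +30 of 80 at 19; pool empty.
Total = 27×70 + 23×80 + 22×90 + 19×30 = 6280.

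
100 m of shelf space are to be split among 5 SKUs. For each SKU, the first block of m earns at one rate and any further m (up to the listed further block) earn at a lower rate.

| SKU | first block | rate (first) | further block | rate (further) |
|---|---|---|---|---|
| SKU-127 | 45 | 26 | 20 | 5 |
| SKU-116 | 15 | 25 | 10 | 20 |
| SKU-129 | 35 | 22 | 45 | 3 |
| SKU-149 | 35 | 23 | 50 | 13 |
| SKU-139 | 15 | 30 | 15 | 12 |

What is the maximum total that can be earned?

2570

Treat each block as its own option and order by rate: SKU-139/T1 30 > SKU-127/T1 26 > SKU-116/T1 25 > SKU-149/T1 23 > SKU-129/T1 22 > SKU-116/T2 20 > SKU-149/T2 13 > SKU-139/T2 12 > SKU-127/T2 5 > SKU-129/T2 3.
SKU-139/T1 (30): +15 ; 85 left.
SKU-127 T1 at 26: fill all 45 ; 40 left.
SKU-116/T1 (25): +15 ; 25 left.
25 remain; put them into SKU-149 T1 at 23.
Total = 30×15 + 26×45 + 25×15 + 23×25 = 2570.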